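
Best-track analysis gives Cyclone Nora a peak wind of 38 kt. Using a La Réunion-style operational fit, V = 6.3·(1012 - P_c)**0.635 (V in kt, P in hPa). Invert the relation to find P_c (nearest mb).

ΔP = (V / 6.3)^(1/0.635) = (38/6.3)^1.575.
38/6.3 = 6.032; 6.032^1.575 ≈ 16.95 mb.
P_c = 1012 − 16.95 = 995.05 ≈ 995 mb.

995 mb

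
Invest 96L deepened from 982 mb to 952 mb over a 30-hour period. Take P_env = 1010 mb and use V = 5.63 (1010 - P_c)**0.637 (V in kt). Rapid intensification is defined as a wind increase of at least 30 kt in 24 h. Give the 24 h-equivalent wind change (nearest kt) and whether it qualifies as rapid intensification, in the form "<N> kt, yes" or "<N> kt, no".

22 kt, no

V₁: ΔP = 28, V ≈ 5.63 × 28^0.637 ≈ 47.03 kt.
V₂: ΔP = 58, V ≈ 5.63 × 58^0.637 ≈ 74.78 kt.
ΔV over 30 h = 27.75 kt → 24 h equivalent = 27.75 × 24/30 ≈ 22.20 kt.
22 kt < 30 kt ⇒ not rapid intensification.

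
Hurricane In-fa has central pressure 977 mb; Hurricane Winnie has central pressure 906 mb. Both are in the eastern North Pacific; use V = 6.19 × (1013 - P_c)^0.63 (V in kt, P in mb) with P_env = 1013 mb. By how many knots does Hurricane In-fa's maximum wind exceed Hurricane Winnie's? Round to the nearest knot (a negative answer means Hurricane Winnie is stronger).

Hurricane In-fa: ΔP = 36; V ≈ 6.19 × 36^0.63 ≈ 59.18 kt.
Hurricane Winnie: ΔP = 107; V ≈ 6.19 × 107^0.63 ≈ 117.54 kt.
Difference ≈ 59.18 − 117.54 = -58.36 → -58 kt.

-58 kt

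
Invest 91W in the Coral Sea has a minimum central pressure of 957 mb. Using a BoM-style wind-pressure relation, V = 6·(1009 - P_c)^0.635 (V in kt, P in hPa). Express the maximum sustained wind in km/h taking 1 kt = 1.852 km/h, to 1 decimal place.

136.6 km/h

ΔP = 1009 − 957 = 52 mb.
V ≈ 6 × 52^0.635 = 6 × 12.293 ≈ 73.759 kt.
73.759 × 1.852 ≈ 136.60 km/h → 136.6 km/h.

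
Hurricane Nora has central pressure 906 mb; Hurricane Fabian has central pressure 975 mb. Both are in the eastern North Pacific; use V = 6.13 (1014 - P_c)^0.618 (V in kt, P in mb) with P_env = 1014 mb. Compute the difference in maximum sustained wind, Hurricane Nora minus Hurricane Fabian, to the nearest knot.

52 kt

Hurricane Nora: ΔP = 108; V ≈ 6.13 × 108^0.618 ≈ 110.69 kt.
Hurricane Fabian: ΔP = 39; V ≈ 6.13 × 39^0.618 ≈ 58.98 kt.
Difference ≈ 110.69 − 58.98 = 51.71 → 52 kt.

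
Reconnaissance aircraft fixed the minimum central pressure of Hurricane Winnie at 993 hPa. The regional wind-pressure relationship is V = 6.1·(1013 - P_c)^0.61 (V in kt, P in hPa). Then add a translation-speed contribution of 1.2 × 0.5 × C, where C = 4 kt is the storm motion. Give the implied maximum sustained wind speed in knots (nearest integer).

40 kt

ΔP = 1013 − 993 = 20 hPa.
20^0.61 ≈ 6.218.
V ≈ 6.1 × 6.218 ≈ 37.9 kt.
Translation term: 1.2 × 0.5 × 4 = 2.4 kt.
Corrected V ≈ 40.3 kt → 40 kt.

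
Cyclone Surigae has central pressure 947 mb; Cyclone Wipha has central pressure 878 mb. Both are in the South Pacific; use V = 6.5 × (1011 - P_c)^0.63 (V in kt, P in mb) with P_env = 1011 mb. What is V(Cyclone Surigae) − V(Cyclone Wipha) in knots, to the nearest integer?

-52 kt

Cyclone Surigae: ΔP = 64; V ≈ 6.5 × 64^0.63 ≈ 89.29 kt.
Cyclone Wipha: ΔP = 133; V ≈ 6.5 × 133^0.63 ≈ 141.56 kt.
Difference ≈ 89.29 − 141.56 = -52.27 → -52 kt.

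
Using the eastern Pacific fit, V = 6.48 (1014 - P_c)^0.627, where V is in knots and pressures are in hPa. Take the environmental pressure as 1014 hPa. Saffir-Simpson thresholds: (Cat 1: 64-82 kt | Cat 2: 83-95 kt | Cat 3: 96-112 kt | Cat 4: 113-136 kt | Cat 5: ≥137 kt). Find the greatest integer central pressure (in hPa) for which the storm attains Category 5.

Category 5 begins at V = 137 kt.
Required ΔP = (137/6.48)^(1/0.627) = 21.142^1.595 ≈ 129.86 hPa.
P_c ≤ 1014 − 129.86 = 884.14, so the highest integer P_c is 884 hPa.

884 hPa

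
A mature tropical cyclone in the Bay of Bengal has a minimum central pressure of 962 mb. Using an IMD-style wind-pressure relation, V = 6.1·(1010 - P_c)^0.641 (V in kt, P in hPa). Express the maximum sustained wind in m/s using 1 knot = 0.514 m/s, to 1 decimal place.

37.5 m/s

ΔP = 1010 − 962 = 48 mb.
V ≈ 6.1 × 48^0.641 = 6.1 × 11.958 ≈ 72.947 kt.
72.947 × 0.514 ≈ 37.49 m/s → 37.5 m/s.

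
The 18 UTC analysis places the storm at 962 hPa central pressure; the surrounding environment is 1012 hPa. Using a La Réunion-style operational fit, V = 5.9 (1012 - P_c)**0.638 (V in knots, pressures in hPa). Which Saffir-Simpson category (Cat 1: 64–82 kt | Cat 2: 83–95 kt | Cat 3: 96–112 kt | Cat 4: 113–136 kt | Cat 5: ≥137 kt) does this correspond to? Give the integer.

1

ΔP = 1012 − 962 = 50 hPa.
V ≈ 5.9 × 50^0.638 = 5.9 × 12.13 ≈ 72 kt.
72 kt falls in the Category 1 band.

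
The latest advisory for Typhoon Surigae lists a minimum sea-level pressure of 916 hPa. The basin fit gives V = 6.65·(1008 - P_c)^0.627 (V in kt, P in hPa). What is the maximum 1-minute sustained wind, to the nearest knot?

ΔP = 1008 − 916 = 92 hPa.
92^0.627 ≈ 17.033.
V ≈ 6.65 × 17.033 ≈ 113.3 kt.

113 kt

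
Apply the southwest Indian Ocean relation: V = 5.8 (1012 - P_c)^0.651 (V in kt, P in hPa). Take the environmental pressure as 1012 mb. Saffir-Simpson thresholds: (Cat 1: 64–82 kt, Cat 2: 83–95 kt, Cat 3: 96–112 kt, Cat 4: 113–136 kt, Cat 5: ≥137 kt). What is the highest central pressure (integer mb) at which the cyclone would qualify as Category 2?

952 mb

Category 2 begins at V = 83 kt.
Required ΔP = (83/5.8)^(1/0.651) = 14.310^1.536 ≈ 59.59 mb.
P_c ≤ 1012 − 59.59 = 952.41, so the highest integer P_c is 952 mb.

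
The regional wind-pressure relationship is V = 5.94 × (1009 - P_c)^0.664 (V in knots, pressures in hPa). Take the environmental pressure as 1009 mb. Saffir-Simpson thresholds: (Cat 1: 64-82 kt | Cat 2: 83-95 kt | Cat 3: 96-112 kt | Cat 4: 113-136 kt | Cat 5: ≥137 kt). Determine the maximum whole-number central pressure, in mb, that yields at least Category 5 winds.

896 mb

Category 5 begins at V = 137 kt.
Required ΔP = (137/5.94)^(1/0.664) = 23.064^1.506 ≈ 112.88 mb.
P_c ≤ 1009 − 112.88 = 896.12, so the highest integer P_c is 896 mb.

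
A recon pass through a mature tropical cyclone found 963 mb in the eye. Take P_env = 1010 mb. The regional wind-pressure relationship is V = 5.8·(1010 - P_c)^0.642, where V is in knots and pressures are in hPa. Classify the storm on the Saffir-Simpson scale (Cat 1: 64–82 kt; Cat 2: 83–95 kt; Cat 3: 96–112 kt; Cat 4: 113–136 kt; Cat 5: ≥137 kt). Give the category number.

ΔP = 1010 − 963 = 47 mb.
V ≈ 5.8 × 47^0.642 = 5.8 × 11.84 ≈ 69 kt.
69 kt falls in the Category 1 band.

1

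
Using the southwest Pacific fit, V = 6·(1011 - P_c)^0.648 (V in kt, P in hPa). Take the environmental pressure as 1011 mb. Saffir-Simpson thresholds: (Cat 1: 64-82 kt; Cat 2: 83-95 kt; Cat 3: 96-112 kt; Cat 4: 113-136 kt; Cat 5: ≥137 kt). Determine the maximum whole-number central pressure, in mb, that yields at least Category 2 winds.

Category 2 begins at V = 83 kt.
Required ΔP = (83/6)^(1/0.648) = 13.833^1.543 ≈ 57.64 mb.
P_c ≤ 1011 − 57.64 = 953.36, so the highest integer P_c is 953 mb.

953 mb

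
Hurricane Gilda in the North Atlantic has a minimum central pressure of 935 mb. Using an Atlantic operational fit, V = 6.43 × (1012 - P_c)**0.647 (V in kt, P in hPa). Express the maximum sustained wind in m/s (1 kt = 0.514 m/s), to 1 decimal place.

54.9 m/s

ΔP = 1012 − 935 = 77 mb.
V ≈ 6.43 × 77^0.647 = 6.43 × 16.617 ≈ 106.849 kt.
106.849 × 0.514 ≈ 54.92 m/s → 54.9 m/s.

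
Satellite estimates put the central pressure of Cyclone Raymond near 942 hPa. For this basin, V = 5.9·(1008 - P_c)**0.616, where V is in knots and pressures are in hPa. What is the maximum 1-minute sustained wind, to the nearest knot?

ΔP = 1008 − 942 = 66 hPa.
66^0.616 ≈ 13.208.
V ≈ 5.9 × 13.208 ≈ 77.9 kt.

78 kt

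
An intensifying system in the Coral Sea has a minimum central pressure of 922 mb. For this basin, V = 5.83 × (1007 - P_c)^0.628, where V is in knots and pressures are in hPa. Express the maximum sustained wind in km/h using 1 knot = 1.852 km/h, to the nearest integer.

ΔP = 1007 − 922 = 85 mb.
V ≈ 5.83 × 85^0.628 = 5.83 × 16.281 ≈ 94.917 kt.
94.917 × 1.852 ≈ 175.79 km/h → 176 km/h.

176 km/h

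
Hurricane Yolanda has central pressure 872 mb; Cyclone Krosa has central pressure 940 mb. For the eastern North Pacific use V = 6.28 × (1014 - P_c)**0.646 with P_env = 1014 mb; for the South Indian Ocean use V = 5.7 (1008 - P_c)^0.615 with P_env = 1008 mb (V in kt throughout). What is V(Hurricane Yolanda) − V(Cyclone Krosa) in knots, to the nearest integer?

Hurricane Yolanda: ΔP = 142; V ≈ 6.28 × 142^0.646 ≈ 154.29 kt.
Cyclone Krosa: ΔP = 68; V ≈ 5.7 × 68^0.615 ≈ 76.36 kt.
Difference ≈ 154.29 − 76.36 = 77.93 → 78 kt.

78 kt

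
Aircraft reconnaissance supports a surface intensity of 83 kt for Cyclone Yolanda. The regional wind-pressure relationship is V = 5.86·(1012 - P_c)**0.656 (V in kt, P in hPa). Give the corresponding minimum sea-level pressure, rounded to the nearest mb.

955 mb

ΔP = (V / 5.86)^(1/0.656) = (83/5.86)^1.524.
83/5.86 = 14.164; 14.164^1.524 ≈ 56.87 mb.
P_c = 1012 − 56.87 = 955.13 ≈ 955 mb.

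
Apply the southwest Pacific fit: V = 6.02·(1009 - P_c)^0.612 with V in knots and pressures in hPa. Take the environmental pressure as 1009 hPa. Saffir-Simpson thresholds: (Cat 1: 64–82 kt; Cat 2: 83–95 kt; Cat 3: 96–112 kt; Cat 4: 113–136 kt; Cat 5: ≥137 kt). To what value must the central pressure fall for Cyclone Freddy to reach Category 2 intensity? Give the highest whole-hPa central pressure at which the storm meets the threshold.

Category 2 begins at V = 83 kt.
Required ΔP = (83/6.02)^(1/0.612) = 13.787^1.634 ≈ 72.76 hPa.
P_c ≤ 1009 − 72.76 = 936.24, so the highest integer P_c is 936 hPa.

936 hPa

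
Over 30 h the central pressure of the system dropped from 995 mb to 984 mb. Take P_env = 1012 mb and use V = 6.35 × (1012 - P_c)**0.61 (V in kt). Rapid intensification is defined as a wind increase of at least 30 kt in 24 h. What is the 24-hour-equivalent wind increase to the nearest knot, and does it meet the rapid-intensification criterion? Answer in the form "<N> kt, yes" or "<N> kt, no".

V₁: ΔP = 17, V ≈ 6.35 × 17^0.61 ≈ 35.76 kt.
V₂: ΔP = 28, V ≈ 6.35 × 28^0.61 ≈ 48.48 kt.
ΔV over 30 h = 12.72 kt → 24 h equivalent = 12.72 × 24/30 ≈ 10.18 kt.
10 kt < 30 kt ⇒ not rapid intensification.

10 kt, no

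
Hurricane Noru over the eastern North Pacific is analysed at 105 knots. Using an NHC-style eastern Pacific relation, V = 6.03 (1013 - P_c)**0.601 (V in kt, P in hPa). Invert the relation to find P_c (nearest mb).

ΔP = (V / 6.03)^(1/0.601) = (105/6.03)^1.664.
105/6.03 = 17.413; 17.413^1.664 ≈ 116.06 mb.
P_c = 1013 − 116.06 = 896.94 ≈ 897 mb.

897 mb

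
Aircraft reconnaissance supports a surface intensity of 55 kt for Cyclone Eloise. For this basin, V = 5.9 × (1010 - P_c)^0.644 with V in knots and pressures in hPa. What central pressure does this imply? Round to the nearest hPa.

978 hPa

ΔP = (V / 5.9)^(1/0.644) = (55/5.9)^1.553.
55/5.9 = 9.322; 9.322^1.553 ≈ 32.02 hPa.
P_c = 1010 − 32.02 = 977.98 ≈ 978 hPa.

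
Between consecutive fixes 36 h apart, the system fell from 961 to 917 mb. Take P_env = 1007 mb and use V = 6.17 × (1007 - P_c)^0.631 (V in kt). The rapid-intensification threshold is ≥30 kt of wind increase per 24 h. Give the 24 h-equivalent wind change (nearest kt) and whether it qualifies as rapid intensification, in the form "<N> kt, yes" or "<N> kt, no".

V₁: ΔP = 46, V ≈ 6.17 × 46^0.631 ≈ 69.10 kt.
V₂: ΔP = 90, V ≈ 6.17 × 90^0.631 ≈ 105.54 kt.
ΔV over 36 h = 36.44 kt → 24 h equivalent = 36.44 × 24/36 ≈ 24.29 kt.
24 kt < 30 kt ⇒ not rapid intensification.

24 kt, no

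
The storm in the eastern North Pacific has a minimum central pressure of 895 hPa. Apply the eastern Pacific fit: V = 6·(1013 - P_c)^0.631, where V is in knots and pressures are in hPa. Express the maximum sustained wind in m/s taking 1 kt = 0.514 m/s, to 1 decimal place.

62.6 m/s

ΔP = 1013 − 895 = 118 hPa.
V ≈ 6 × 118^0.631 = 6 × 20.294 ≈ 121.761 kt.
121.761 × 0.514 ≈ 62.59 m/s → 62.6 m/s.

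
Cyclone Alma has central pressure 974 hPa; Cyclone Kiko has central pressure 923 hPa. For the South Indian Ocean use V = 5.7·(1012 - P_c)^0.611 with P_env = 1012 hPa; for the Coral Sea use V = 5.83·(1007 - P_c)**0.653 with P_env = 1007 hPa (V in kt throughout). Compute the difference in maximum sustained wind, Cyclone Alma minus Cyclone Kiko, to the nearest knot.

Cyclone Alma: ΔP = 38; V ≈ 5.7 × 38^0.611 ≈ 52.62 kt.
Cyclone Kiko: ΔP = 84; V ≈ 5.83 × 84^0.653 ≈ 105.25 kt.
Difference ≈ 52.62 − 105.25 = -52.63 → -53 kt.

-53 kt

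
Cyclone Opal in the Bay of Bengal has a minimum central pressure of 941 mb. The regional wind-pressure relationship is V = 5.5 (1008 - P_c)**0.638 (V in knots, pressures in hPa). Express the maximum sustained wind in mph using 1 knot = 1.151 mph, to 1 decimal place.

92.6 mph

ΔP = 1008 − 941 = 67 mb.
V ≈ 5.5 × 67^0.638 = 5.5 × 14.623 ≈ 80.426 kt.
80.426 × 1.151 ≈ 92.57 mph → 92.6 mph.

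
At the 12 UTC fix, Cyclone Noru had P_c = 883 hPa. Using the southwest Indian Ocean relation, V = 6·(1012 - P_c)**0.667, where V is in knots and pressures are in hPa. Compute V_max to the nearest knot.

153 kt

ΔP = 1012 − 883 = 129 hPa.
129^0.667 ≈ 25.572.
V ≈ 6 × 25.572 ≈ 153.4 kt.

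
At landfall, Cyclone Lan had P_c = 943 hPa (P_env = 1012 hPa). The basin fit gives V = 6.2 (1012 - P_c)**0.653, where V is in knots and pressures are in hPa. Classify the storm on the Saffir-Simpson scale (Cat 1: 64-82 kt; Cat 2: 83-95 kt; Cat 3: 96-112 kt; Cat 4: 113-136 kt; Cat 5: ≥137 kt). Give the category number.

3

ΔP = 1012 − 943 = 69 hPa.
V ≈ 6.2 × 69^0.653 = 6.2 × 15.88 ≈ 98 kt.
98 kt falls in the Category 3 band.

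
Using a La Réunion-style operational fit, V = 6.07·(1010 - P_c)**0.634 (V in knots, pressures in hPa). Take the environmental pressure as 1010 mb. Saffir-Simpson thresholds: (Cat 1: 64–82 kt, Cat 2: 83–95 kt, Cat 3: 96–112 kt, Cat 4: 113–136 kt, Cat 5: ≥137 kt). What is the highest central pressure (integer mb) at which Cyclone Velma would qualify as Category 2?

Category 2 begins at V = 83 kt.
Required ΔP = (83/6.07)^(1/0.634) = 13.674^1.577 ≈ 61.89 mb.
P_c ≤ 1010 − 61.89 = 948.11, so the highest integer P_c is 948 mb.

948 mb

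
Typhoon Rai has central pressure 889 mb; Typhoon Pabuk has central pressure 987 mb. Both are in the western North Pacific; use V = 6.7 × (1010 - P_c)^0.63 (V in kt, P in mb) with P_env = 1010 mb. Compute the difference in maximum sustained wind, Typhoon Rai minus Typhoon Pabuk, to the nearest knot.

Typhoon Rai: ΔP = 121; V ≈ 6.7 × 121^0.63 ≈ 137.48 kt.
Typhoon Pabuk: ΔP = 23; V ≈ 6.7 × 23^0.63 ≈ 48.30 kt.
Difference ≈ 137.48 − 48.30 = 89.18 → 89 kt.

89 kt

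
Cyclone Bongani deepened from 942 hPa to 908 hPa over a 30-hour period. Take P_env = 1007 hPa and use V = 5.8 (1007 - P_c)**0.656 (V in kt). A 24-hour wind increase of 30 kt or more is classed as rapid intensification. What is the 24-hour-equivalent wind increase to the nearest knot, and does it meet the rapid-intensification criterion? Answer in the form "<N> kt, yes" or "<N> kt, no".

23 kt, no

V₁: ΔP = 65, V ≈ 5.8 × 65^0.656 ≈ 89.68 kt.
V₂: ΔP = 99, V ≈ 5.8 × 99^0.656 ≈ 118.19 kt.
ΔV over 30 h = 28.51 kt → 24 h equivalent = 28.51 × 24/30 ≈ 22.81 kt.
23 kt < 30 kt ⇒ not rapid intensification.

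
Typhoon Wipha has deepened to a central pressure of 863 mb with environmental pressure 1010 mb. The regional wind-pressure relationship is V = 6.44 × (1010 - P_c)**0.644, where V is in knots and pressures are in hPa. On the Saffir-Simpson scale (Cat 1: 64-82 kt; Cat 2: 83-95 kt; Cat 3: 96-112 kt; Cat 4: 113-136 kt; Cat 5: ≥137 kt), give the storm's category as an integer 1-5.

5

ΔP = 1010 − 863 = 147 mb.
V ≈ 6.44 × 147^0.644 = 6.44 × 24.87 ≈ 160 kt.
160 kt falls in the Category 5 band.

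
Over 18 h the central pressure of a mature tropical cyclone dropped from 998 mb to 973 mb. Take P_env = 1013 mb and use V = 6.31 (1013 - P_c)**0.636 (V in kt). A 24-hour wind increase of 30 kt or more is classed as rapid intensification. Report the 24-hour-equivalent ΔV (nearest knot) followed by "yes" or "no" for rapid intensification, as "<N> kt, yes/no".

V₁: ΔP = 15, V ≈ 6.31 × 15^0.636 ≈ 35.32 kt.
V₂: ΔP = 40, V ≈ 6.31 × 40^0.636 ≈ 65.91 kt.
ΔV over 18 h = 30.59 kt → 24 h equivalent = 30.59 × 24/18 ≈ 40.79 kt.
41 kt ≥ 30 kt ⇒ rapid intensification.

41 kt, yes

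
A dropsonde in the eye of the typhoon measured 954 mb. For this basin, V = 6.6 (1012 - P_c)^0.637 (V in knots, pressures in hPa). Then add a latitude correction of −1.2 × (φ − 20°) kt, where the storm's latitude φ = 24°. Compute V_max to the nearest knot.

ΔP = 1012 − 954 = 58 mb.
58^0.637 ≈ 13.283.
V ≈ 6.6 × 13.283 ≈ 87.7 kt.
Latitude correction: −1.2 × (24 − 20) = -4.8 kt.
Corrected V ≈ 82.9 kt → 83 kt.

83 kt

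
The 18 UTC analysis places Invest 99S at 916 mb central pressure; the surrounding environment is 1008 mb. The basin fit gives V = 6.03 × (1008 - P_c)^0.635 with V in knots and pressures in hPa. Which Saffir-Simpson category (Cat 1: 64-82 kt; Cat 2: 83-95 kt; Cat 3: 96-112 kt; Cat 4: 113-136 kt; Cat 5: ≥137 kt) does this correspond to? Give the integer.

ΔP = 1008 − 916 = 92 mb.
V ≈ 6.03 × 92^0.635 = 6.03 × 17.66 ≈ 106 kt.
106 kt falls in the Category 3 band.

3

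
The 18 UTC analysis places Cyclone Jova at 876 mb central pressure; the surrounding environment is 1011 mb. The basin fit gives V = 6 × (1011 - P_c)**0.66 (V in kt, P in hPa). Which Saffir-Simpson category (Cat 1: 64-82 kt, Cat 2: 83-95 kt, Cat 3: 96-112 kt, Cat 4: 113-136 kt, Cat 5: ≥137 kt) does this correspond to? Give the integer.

ΔP = 1011 − 876 = 135 mb.
V ≈ 6 × 135^0.66 = 6 × 25.47 ≈ 153 kt.
153 kt falls in the Category 5 band.

5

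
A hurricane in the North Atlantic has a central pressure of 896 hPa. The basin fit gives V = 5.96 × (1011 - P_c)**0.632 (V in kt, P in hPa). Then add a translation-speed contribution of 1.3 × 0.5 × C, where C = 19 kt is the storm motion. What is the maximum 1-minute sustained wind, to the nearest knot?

132 kt

ΔP = 1011 − 896 = 115 hPa.
115^0.632 ≈ 20.061.
V ≈ 5.96 × 20.061 ≈ 119.6 kt.
Translation term: 1.3 × 0.5 × 19 = 12.35 kt.
Corrected V ≈ 131.95 kt → 132 kt.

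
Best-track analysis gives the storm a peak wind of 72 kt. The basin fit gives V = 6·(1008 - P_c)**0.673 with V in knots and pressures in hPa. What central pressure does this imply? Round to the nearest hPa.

968 hPa

ΔP = (V / 6)^(1/0.673) = (72/6)^1.486.
72/6 = 12.000; 12.000^1.486 ≈ 40.14 hPa.
P_c = 1008 − 40.14 = 967.86 ≈ 968 hPa.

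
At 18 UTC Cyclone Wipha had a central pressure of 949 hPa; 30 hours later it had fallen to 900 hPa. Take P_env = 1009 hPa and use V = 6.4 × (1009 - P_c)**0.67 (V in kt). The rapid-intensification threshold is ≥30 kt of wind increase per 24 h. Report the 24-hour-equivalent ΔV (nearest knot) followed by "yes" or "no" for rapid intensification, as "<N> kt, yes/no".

39 kt, yes

V₁: ΔP = 60, V ≈ 6.4 × 60^0.67 ≈ 99.44 kt.
V₂: ΔP = 109, V ≈ 6.4 × 109^0.67 ≈ 148.34 kt.
ΔV over 30 h = 48.90 kt → 24 h equivalent = 48.90 × 24/30 ≈ 39.12 kt.
39 kt ≥ 30 kt ⇒ rapid intensification.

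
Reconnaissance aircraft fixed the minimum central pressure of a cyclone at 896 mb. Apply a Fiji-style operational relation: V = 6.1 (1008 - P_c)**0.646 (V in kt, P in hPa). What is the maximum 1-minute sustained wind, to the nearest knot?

129 kt

ΔP = 1008 − 896 = 112 mb.
112^0.646 ≈ 21.076.
V ≈ 6.1 × 21.076 ≈ 128.6 kt.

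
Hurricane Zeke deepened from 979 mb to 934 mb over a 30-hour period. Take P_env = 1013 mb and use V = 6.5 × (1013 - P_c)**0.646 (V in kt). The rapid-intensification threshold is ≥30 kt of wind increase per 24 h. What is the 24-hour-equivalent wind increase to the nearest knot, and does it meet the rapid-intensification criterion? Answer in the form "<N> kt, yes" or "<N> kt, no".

V₁: ΔP = 34, V ≈ 6.5 × 34^0.646 ≈ 63.42 kt.
V₂: ΔP = 79, V ≈ 6.5 × 79^0.646 ≈ 109.34 kt.
ΔV over 30 h = 45.92 kt → 24 h equivalent = 45.92 × 24/30 ≈ 36.74 kt.
37 kt ≥ 30 kt ⇒ rapid intensification.

37 kt, yes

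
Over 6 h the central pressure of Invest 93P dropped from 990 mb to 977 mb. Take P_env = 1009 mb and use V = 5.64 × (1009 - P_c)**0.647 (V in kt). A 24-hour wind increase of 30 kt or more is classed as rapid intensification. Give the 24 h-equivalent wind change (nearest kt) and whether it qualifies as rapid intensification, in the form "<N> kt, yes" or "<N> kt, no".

61 kt, yes

V₁: ΔP = 19, V ≈ 5.64 × 19^0.647 ≈ 37.90 kt.
V₂: ΔP = 32, V ≈ 5.64 × 32^0.647 ≈ 53.10 kt.
ΔV over 6 h = 15.20 kt → 24 h equivalent = 15.20 × 24/6 ≈ 60.80 kt.
61 kt ≥ 30 kt ⇒ rapid intensification.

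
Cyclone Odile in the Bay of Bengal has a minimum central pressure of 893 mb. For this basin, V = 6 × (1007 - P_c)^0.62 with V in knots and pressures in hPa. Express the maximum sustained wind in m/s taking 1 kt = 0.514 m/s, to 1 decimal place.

ΔP = 1007 − 893 = 114 mb.
V ≈ 6 × 114^0.62 = 6 × 18.849 ≈ 113.092 kt.
113.092 × 0.514 ≈ 58.13 m/s → 58.1 m/s.

58.1 m/s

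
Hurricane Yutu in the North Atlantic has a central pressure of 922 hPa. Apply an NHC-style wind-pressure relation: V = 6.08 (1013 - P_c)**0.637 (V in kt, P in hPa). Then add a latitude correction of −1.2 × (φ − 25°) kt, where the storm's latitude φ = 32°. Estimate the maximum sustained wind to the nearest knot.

99 kt

ΔP = 1013 − 922 = 91 hPa.
91^0.637 ≈ 17.697.
V ≈ 6.08 × 17.697 ≈ 107.6 kt.
Latitude correction: −1.2 × (32 − 25) = -8.4 kt.
Corrected V ≈ 99.2 kt → 99 kt.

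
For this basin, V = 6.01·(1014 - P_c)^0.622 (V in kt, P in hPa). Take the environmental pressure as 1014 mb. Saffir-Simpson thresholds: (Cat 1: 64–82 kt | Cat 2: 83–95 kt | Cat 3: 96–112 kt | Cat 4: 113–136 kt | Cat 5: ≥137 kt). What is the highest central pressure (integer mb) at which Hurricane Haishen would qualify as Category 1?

969 mb

Category 1 begins at V = 64 kt.
Required ΔP = (64/6.01)^(1/0.622) = 10.649^1.608 ≈ 44.83 mb.
P_c ≤ 1014 − 44.83 = 969.17, so the highest integer P_c is 969 mb.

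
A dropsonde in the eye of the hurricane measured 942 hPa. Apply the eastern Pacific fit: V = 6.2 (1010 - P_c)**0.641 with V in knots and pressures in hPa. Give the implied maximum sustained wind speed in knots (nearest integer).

93 kt

ΔP = 1010 − 942 = 68 hPa.
68^0.641 ≈ 14.950.
V ≈ 6.2 × 14.950 ≈ 92.7 kt.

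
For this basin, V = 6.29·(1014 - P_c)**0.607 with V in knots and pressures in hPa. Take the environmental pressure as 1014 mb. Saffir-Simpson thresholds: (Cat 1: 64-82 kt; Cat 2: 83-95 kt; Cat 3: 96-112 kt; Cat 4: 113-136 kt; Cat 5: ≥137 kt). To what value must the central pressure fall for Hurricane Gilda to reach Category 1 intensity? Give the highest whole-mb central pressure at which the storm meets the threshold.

Category 1 begins at V = 64 kt.
Required ΔP = (64/6.29)^(1/0.607) = 10.175^1.647 ≈ 45.69 mb.
P_c ≤ 1014 − 45.69 = 968.31, so the highest integer P_c is 968 mb.

968 mb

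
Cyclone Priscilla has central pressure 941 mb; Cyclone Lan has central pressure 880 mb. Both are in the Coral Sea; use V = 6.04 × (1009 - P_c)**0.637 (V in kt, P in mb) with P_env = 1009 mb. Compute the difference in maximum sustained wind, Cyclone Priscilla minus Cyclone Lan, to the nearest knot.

-45 kt

Cyclone Priscilla: ΔP = 68; V ≈ 6.04 × 68^0.637 ≈ 88.79 kt.
Cyclone Lan: ΔP = 129; V ≈ 6.04 × 129^0.637 ≈ 133.50 kt.
Difference ≈ 88.79 − 133.50 = -44.71 → -45 kt.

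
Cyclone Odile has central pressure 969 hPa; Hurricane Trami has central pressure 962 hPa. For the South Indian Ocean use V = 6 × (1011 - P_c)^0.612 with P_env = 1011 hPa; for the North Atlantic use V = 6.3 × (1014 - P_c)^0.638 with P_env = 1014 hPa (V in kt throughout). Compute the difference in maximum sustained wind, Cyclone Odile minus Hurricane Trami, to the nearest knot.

Cyclone Odile: ΔP = 42; V ≈ 6 × 42^0.612 ≈ 59.10 kt.
Hurricane Trami: ΔP = 52; V ≈ 6.3 × 52^0.638 ≈ 78.37 kt.
Difference ≈ 59.10 − 78.37 = -19.27 → -19 kt.

-19 kt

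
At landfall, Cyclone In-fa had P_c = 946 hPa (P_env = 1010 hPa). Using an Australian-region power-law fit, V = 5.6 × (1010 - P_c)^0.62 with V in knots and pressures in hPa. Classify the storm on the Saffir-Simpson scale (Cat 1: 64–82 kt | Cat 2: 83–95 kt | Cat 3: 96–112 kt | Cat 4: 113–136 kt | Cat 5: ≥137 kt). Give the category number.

ΔP = 1010 − 946 = 64 hPa.
V ≈ 5.6 × 64^0.62 = 5.6 × 13.18 ≈ 74 kt.
74 kt falls in the Category 1 band.

1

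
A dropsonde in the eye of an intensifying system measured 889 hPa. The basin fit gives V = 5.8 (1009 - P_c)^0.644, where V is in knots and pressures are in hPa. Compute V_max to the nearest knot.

127 kt

ΔP = 1009 − 889 = 120 hPa.
120^0.644 ≈ 21.827.
V ≈ 5.8 × 21.827 ≈ 126.6 kt.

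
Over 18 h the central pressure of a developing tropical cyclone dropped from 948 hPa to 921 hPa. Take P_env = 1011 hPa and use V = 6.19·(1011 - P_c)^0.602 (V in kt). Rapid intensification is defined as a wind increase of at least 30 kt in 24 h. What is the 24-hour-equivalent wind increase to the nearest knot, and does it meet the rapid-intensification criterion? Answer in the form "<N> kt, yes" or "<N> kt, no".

24 kt, no

V₁: ΔP = 63, V ≈ 6.19 × 63^0.602 ≈ 74.97 kt.
V₂: ΔP = 90, V ≈ 6.19 × 90^0.602 ≈ 92.93 kt.
ΔV over 18 h = 17.96 kt → 24 h equivalent = 17.96 × 24/18 ≈ 23.95 kt.
24 kt < 30 kt ⇒ not rapid intensification.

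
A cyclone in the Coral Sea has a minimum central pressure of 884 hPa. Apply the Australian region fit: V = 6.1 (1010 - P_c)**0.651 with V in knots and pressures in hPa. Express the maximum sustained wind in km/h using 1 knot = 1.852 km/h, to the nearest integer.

ΔP = 1010 − 884 = 126 hPa.
V ≈ 6.1 × 126^0.651 = 6.1 × 23.299 ≈ 142.125 kt.
142.125 × 1.852 ≈ 263.22 km/h → 263 km/h.

263 km/h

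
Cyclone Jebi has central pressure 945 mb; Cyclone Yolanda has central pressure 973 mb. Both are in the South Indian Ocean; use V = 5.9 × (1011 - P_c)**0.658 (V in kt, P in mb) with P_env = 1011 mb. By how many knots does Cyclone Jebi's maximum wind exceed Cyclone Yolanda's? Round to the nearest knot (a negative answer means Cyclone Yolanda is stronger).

28 kt

Cyclone Jebi: ΔP = 66; V ≈ 5.9 × 66^0.658 ≈ 92.92 kt.
Cyclone Yolanda: ΔP = 38; V ≈ 5.9 × 38^0.658 ≈ 64.62 kt.
Difference ≈ 92.92 − 64.62 = 28.30 → 28 kt.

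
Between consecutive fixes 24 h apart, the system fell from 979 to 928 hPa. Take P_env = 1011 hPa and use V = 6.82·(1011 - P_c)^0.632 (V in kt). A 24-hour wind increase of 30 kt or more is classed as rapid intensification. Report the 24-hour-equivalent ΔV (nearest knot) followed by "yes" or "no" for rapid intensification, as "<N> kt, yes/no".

50 kt, yes

V₁: ΔP = 32, V ≈ 6.82 × 32^0.632 ≈ 60.96 kt.
V₂: ΔP = 83, V ≈ 6.82 × 83^0.632 ≈ 111.34 kt.
ΔV over 24 h = 50.38 kt → 24 h equivalent = 50.38 × 24/24 ≈ 50.38 kt.
50 kt ≥ 30 kt ⇒ rapid intensification.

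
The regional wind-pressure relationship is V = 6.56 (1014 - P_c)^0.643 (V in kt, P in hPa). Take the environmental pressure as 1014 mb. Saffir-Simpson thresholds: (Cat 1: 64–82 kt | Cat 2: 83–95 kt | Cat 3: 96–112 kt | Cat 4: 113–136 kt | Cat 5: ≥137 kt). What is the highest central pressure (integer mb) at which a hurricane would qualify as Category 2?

Category 2 begins at V = 83 kt.
Required ΔP = (83/6.56)^(1/0.643) = 12.652^1.555 ≈ 51.77 mb.
P_c ≤ 1014 − 51.77 = 962.23, so the highest integer P_c is 962 mb.

962 mb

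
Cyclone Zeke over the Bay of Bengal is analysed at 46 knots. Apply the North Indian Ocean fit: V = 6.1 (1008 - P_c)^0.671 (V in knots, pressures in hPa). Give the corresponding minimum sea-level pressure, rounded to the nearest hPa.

ΔP = (V / 6.1)^(1/0.671) = (46/6.1)^1.490.
46/6.1 = 7.541; 7.541^1.490 ≈ 20.31 hPa.
P_c = 1008 − 20.31 = 987.69 ≈ 988 hPa.

988 hPa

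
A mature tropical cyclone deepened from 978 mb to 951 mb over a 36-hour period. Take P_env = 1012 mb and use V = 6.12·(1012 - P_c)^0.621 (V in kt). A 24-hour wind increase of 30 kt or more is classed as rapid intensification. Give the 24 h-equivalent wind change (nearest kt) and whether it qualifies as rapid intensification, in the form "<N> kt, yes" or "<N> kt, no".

16 kt, no

V₁: ΔP = 34, V ≈ 6.12 × 34^0.621 ≈ 54.68 kt.
V₂: ΔP = 61, V ≈ 6.12 × 61^0.621 ≈ 78.60 kt.
ΔV over 36 h = 23.92 kt → 24 h equivalent = 23.92 × 24/36 ≈ 15.95 kt.
16 kt < 30 kt ⇒ not rapid intensification.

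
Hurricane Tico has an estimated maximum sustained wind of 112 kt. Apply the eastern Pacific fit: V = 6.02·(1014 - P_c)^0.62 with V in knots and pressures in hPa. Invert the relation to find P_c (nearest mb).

902 mb

ΔP = (V / 6.02)^(1/0.62) = (112/6.02)^1.613.
112/6.02 = 18.605; 18.605^1.613 ≈ 111.63 mb.
P_c = 1014 − 111.63 = 902.37 ≈ 902 mb.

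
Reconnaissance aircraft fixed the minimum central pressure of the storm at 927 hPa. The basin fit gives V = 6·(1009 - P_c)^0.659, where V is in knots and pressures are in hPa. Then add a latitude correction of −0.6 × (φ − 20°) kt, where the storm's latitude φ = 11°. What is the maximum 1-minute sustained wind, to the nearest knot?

115 kt

ΔP = 1009 − 927 = 82 hPa.
82^0.659 ≈ 18.247.
V ≈ 6 × 18.247 ≈ 109.5 kt.
Latitude correction: −0.6 × (11 − 20) = 5.4 kt.
Corrected V ≈ 114.9 kt → 115 kt.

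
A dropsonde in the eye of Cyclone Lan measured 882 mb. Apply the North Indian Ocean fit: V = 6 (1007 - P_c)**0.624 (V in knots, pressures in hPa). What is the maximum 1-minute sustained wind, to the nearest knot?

ΔP = 1007 − 882 = 125 mb.
125^0.624 ≈ 20.346.
V ≈ 6 × 20.346 ≈ 122.1 kt.

122 kt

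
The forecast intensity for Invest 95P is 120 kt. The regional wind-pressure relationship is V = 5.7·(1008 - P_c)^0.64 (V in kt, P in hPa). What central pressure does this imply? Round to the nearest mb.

891 mb

ΔP = (V / 5.7)^(1/0.64) = (120/5.7)^1.562.
120/5.7 = 21.053; 21.053^1.562 ≈ 116.86 mb.
P_c = 1008 − 116.86 = 891.14 ≈ 891 mb.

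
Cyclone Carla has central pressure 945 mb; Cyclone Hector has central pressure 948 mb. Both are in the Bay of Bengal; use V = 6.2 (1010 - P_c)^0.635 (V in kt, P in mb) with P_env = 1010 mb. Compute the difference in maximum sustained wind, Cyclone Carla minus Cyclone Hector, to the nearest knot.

3 kt

Cyclone Carla: ΔP = 65; V ≈ 6.2 × 65^0.635 ≈ 87.82 kt.
Cyclone Hector: ΔP = 62; V ≈ 6.2 × 62^0.635 ≈ 85.22 kt.
Difference ≈ 87.82 − 85.22 = 2.60 → 3 kt.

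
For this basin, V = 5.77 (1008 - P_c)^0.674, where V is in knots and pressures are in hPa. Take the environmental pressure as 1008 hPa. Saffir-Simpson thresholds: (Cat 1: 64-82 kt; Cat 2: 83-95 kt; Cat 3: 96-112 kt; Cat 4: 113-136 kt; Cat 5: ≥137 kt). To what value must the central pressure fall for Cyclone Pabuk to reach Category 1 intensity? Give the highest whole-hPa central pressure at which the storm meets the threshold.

972 hPa

Category 1 begins at V = 64 kt.
Required ΔP = (64/5.77)^(1/0.674) = 11.092^1.484 ≈ 35.52 hPa.
P_c ≤ 1008 − 35.52 = 972.48, so the highest integer P_c is 972 hPa.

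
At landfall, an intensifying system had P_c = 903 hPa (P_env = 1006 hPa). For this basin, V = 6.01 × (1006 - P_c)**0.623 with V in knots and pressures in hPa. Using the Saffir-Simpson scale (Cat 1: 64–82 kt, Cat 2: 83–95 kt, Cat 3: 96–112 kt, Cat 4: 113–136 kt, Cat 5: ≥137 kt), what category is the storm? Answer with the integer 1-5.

ΔP = 1006 − 903 = 103 hPa.
V ≈ 6.01 × 103^0.623 = 6.01 × 17.95 ≈ 108 kt.
108 kt falls in the Category 3 band.

3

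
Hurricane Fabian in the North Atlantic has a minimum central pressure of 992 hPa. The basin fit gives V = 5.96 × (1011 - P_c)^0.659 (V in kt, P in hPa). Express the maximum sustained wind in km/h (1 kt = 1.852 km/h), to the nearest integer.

ΔP = 1011 − 992 = 19 hPa.
V ≈ 5.96 × 19^0.659 = 5.96 × 6.961 ≈ 41.490 kt.
41.490 × 1.852 ≈ 76.84 km/h → 77 km/h.

77 km/h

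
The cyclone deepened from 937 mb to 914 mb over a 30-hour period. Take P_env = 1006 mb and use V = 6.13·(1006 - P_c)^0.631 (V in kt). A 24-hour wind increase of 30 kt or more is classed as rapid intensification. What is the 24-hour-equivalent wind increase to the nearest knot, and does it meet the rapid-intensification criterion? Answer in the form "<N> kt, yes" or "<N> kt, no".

V₁: ΔP = 69, V ≈ 6.13 × 69^0.631 ≈ 88.67 kt.
V₂: ΔP = 92, V ≈ 6.13 × 92^0.631 ≈ 106.32 kt.
ΔV over 30 h = 17.65 kt → 24 h equivalent = 17.65 × 24/30 ≈ 14.12 kt.
14 kt < 30 kt ⇒ not rapid intensification.

14 kt, no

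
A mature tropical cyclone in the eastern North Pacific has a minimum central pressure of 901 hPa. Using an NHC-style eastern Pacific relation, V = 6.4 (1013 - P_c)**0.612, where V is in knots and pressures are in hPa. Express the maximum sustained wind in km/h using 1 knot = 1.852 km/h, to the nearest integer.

213 km/h

ΔP = 1013 − 901 = 112 hPa.
V ≈ 6.4 × 112^0.612 = 6.4 × 17.952 ≈ 114.895 kt.
114.895 × 1.852 ≈ 212.79 km/h → 213 km/h.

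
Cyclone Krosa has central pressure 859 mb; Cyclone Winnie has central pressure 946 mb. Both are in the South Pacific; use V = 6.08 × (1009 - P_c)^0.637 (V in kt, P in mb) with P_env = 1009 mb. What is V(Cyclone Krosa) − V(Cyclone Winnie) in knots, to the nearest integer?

63 kt

Cyclone Krosa: ΔP = 150; V ≈ 6.08 × 150^0.637 ≈ 147.94 kt.
Cyclone Winnie: ΔP = 63; V ≈ 6.08 × 63^0.637 ≈ 85.13 kt.
Difference ≈ 147.94 − 85.13 = 62.81 → 63 kt.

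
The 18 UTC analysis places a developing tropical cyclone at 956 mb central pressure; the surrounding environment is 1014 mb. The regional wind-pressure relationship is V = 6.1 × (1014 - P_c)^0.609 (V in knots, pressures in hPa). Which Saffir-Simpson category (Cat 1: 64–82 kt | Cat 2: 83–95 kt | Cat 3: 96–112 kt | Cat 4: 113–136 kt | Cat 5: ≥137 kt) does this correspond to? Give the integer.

ΔP = 1014 − 956 = 58 mb.
V ≈ 6.1 × 58^0.609 = 6.1 × 11.86 ≈ 72 kt.
72 kt falls in the Category 1 band.

1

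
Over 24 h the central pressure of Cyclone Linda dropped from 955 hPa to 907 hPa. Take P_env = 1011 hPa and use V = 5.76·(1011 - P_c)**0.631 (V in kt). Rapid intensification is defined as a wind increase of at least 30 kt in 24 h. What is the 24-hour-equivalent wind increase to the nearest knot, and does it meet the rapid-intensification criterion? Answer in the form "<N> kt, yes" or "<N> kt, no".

35 kt, yes

V₁: ΔP = 56, V ≈ 5.76 × 56^0.631 ≈ 73.03 kt.
V₂: ΔP = 104, V ≈ 5.76 × 104^0.631 ≈ 107.94 kt.
ΔV over 24 h = 34.91 kt → 24 h equivalent = 34.91 × 24/24 ≈ 34.91 kt.
35 kt ≥ 30 kt ⇒ rapid intensification.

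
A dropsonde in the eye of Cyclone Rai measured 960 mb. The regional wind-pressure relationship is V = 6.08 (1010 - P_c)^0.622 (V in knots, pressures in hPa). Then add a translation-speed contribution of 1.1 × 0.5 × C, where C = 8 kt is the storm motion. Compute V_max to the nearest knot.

ΔP = 1010 − 960 = 50 mb.
50^0.622 ≈ 11.396.
V ≈ 6.08 × 11.396 ≈ 69.3 kt.
Translation term: 1.1 × 0.5 × 8 = 4.4 kt.
Corrected V ≈ 73.7 kt → 74 kt.

74 kt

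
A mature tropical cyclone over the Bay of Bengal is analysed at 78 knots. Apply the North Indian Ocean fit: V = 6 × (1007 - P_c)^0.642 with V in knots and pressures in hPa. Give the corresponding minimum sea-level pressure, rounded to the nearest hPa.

ΔP = (V / 6)^(1/0.642) = (78/6)^1.558.
78/6 = 13.000; 13.000^1.558 ≈ 54.34 hPa.
P_c = 1007 − 54.34 = 952.66 ≈ 953 hPa.

953 hPa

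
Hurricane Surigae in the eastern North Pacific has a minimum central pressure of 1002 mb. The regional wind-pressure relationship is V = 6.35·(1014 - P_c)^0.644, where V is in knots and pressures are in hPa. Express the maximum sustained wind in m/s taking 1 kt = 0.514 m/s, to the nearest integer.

16 m/s

ΔP = 1014 − 1002 = 12 mb.
V ≈ 6.35 × 12^0.644 = 6.35 × 4.954 ≈ 31.461 kt.
31.461 × 0.514 ≈ 16.17 m/s → 16 m/s.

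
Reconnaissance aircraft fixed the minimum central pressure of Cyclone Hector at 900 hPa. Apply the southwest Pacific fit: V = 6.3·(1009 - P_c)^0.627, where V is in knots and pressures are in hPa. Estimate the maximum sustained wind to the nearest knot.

119 kt

ΔP = 1009 − 900 = 109 hPa.
109^0.627 ≈ 18.944.
V ≈ 6.3 × 18.944 ≈ 119.3 kt.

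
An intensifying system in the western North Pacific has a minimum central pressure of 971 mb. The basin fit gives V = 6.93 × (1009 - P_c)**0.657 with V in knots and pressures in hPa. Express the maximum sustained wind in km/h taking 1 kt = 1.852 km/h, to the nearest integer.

140 km/h

ΔP = 1009 − 971 = 38 mb.
V ≈ 6.93 × 38^0.657 = 6.93 × 10.912 ≈ 75.623 kt.
75.623 × 1.852 ≈ 140.05 km/h → 140 km/h.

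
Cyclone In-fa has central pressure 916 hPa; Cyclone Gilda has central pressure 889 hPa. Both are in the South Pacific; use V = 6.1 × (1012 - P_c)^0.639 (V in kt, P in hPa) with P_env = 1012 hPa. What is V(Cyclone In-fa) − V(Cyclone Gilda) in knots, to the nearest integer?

-19 kt

Cyclone In-fa: ΔP = 96; V ≈ 6.1 × 96^0.639 ≈ 112.72 kt.
Cyclone Gilda: ΔP = 123; V ≈ 6.1 × 123^0.639 ≈ 132.06 kt.
Difference ≈ 112.72 − 132.06 = -19.34 → -19 kt.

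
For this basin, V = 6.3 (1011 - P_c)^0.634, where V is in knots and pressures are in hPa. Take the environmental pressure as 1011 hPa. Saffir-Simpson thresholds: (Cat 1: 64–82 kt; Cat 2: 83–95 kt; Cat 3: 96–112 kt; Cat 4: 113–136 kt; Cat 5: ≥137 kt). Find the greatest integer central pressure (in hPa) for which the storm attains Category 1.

972 hPa

Category 1 begins at V = 64 kt.
Required ΔP = (64/6.3)^(1/0.634) = 10.159^1.577 ≈ 38.73 hPa.
P_c ≤ 1011 − 38.73 = 972.27, so the highest integer P_c is 972 hPa.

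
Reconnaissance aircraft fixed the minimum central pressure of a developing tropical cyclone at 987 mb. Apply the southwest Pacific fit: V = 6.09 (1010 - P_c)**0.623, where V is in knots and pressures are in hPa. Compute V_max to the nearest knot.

43 kt

ΔP = 1010 − 987 = 23 mb.
23^0.623 ≈ 7.053.
V ≈ 6.09 × 7.053 ≈ 43.0 kt.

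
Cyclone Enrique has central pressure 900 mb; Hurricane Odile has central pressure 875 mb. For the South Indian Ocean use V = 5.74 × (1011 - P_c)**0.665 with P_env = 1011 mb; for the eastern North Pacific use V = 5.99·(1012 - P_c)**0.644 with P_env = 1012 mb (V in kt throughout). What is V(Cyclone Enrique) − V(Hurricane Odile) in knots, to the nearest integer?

-11 kt

Cyclone Enrique: ΔP = 111; V ≈ 5.74 × 111^0.665 ≈ 131.54 kt.
Hurricane Odile: ΔP = 137; V ≈ 5.99 × 137^0.644 ≈ 142.39 kt.
Difference ≈ 131.54 − 142.39 = -10.85 → -11 kt.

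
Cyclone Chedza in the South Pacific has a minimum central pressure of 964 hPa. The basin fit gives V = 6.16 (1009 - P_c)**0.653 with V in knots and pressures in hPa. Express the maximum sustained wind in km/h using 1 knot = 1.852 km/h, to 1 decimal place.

137.0 km/h

ΔP = 1009 − 964 = 45 hPa.
V ≈ 6.16 × 45^0.653 = 6.16 × 12.010 ≈ 73.982 kt.
73.982 × 1.852 ≈ 137.02 km/h → 137.0 km/h.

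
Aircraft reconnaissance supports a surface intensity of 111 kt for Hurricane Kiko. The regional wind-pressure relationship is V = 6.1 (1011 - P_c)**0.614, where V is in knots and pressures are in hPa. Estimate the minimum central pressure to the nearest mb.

ΔP = (V / 6.1)^(1/0.614) = (111/6.1)^1.629.
111/6.1 = 18.197; 18.197^1.629 ≈ 112.75 mb.
P_c = 1011 − 112.75 = 898.25 ≈ 898 mb.

898 mb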